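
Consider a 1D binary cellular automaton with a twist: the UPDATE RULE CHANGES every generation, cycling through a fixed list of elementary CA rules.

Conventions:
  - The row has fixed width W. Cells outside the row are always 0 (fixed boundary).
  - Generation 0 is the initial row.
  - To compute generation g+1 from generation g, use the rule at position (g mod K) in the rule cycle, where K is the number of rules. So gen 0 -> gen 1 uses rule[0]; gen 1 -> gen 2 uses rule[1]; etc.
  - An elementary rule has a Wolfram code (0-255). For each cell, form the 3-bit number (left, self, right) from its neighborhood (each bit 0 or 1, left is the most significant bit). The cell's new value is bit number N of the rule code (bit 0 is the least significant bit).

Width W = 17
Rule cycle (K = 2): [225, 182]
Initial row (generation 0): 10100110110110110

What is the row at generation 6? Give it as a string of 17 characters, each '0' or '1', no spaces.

Gen 0: 10100110110110110
Gen 1 (rule 225): 01000011011011010
Gen 2 (rule 182): 11100100100100111
Gen 3 (rule 225): 01100000000000011
Gen 4 (rule 182): 10010000000000100
Gen 5 (rule 225): 00000111111110001
Gen 6 (rule 182): 00001011111101011

Answer: 00001011111101011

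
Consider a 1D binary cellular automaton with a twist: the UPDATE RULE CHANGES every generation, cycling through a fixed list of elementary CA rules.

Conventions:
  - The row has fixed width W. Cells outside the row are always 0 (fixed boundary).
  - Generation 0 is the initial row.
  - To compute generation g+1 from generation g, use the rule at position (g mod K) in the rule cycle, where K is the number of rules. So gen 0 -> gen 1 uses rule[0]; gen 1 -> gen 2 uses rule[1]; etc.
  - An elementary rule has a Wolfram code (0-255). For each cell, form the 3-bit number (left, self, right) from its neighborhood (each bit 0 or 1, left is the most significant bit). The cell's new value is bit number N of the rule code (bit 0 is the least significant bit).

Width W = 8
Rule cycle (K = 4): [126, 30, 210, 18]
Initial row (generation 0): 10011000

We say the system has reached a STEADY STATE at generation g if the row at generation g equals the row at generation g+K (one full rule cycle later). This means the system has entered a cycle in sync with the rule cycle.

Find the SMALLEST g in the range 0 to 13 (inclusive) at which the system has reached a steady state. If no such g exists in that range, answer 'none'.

Answer: 1

Derivation:
Gen 0: 10011000
Gen 1 (rule 126): 11111100
Gen 2 (rule 30): 10000010
Gen 3 (rule 210): 01000101
Gen 4 (rule 18): 10101000
Gen 5 (rule 126): 11111100
Gen 6 (rule 30): 10000010
Gen 7 (rule 210): 01000101
Gen 8 (rule 18): 10101000
Gen 9 (rule 126): 11111100
Gen 10 (rule 30): 10000010
Gen 11 (rule 210): 01000101
Gen 12 (rule 18): 10101000
Gen 13 (rule 126): 11111100
Gen 14 (rule 30): 10000010
Gen 15 (rule 210): 01000101
Gen 16 (rule 18): 10101000
Gen 17 (rule 126): 11111100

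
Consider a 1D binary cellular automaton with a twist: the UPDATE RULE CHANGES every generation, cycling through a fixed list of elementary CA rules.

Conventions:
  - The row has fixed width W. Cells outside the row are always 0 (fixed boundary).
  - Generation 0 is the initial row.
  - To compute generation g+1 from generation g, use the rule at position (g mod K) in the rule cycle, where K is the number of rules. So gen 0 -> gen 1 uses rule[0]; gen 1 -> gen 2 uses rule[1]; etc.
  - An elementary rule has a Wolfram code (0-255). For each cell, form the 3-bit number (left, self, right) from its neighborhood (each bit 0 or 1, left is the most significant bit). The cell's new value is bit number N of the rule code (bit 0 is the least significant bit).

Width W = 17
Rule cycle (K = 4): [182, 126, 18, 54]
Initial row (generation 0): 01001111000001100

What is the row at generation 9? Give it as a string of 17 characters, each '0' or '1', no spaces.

Answer: 01111110100000000

Derivation:
Gen 0: 01001111000001100
Gen 1 (rule 182): 11110110100010010
Gen 2 (rule 126): 10011111110111111
Gen 3 (rule 18): 01100000000000000
Gen 4 (rule 54): 10010000000000000
Gen 5 (rule 182): 11111000000000000
Gen 6 (rule 126): 10001100000000000
Gen 7 (rule 18): 01010010000000000
Gen 8 (rule 54): 11111111000000000
Gen 9 (rule 182): 01111110100000000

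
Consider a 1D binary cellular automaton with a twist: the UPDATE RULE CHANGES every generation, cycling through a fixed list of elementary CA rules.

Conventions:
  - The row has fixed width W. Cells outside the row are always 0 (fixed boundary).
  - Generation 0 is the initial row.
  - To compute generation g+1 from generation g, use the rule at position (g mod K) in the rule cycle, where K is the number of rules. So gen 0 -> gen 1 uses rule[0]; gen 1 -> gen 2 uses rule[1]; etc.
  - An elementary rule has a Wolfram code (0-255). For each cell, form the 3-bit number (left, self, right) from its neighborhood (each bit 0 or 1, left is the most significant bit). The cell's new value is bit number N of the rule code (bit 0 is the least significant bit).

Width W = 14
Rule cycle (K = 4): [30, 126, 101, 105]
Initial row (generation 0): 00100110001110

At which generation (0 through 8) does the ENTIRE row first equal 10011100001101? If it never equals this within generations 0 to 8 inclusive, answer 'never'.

Answer: never

Derivation:
Gen 0: 00100110001110
Gen 1 (rule 30): 01111101011001
Gen 2 (rule 126): 11000111111111
Gen 3 (rule 101): 01010000000001
Gen 4 (rule 105): 00100111111100
Gen 5 (rule 30): 01111100000010
Gen 6 (rule 126): 11000110000111
Gen 7 (rule 101): 01010010110001
Gen 8 (rule 105): 00100001110100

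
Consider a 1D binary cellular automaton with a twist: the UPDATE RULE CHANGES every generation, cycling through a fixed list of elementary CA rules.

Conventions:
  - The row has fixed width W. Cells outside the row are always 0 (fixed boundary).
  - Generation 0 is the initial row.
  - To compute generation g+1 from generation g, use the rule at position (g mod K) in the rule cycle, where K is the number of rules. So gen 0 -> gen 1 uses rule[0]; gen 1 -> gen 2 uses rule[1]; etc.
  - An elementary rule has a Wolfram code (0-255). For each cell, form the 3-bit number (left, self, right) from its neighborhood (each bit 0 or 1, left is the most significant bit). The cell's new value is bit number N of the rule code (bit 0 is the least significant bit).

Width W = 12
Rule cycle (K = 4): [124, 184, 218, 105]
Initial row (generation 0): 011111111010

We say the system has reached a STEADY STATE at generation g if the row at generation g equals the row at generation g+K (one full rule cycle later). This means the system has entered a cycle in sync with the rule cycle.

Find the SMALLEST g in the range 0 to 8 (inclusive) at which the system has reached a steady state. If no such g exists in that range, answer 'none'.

Gen 0: 011111111010
Gen 1 (rule 124): 010000001111
Gen 2 (rule 184): 001000001110
Gen 3 (rule 218): 010100011111
Gen 4 (rule 105): 001001010001
Gen 5 (rule 124): 001101111001
Gen 6 (rule 184): 001011110100
Gen 7 (rule 218): 010011110010
Gen 8 (rule 105): 000010010000
Gen 9 (rule 124): 000011011000
Gen 10 (rule 184): 000010110100
Gen 11 (rule 218): 000100110010
Gen 12 (rule 105): 110000110000

Answer: none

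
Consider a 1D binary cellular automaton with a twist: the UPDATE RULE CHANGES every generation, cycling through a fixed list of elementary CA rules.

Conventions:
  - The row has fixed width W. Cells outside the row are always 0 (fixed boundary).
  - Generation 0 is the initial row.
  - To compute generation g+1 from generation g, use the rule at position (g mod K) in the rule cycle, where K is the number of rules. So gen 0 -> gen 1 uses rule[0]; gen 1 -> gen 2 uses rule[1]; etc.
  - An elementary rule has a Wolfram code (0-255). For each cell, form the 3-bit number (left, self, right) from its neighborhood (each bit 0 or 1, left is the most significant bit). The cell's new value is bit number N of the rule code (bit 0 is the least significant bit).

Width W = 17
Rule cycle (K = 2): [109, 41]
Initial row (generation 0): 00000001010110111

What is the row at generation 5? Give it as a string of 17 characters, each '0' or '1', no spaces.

Gen 0: 00000001010110111
Gen 1 (rule 109): 11111101111111101
Gen 2 (rule 41): 10000011000000010
Gen 3 (rule 109): 10111011011111010
Gen 4 (rule 41): 01100110110000100
Gen 5 (rule 109): 01100111110110101

Answer: 01100111110110101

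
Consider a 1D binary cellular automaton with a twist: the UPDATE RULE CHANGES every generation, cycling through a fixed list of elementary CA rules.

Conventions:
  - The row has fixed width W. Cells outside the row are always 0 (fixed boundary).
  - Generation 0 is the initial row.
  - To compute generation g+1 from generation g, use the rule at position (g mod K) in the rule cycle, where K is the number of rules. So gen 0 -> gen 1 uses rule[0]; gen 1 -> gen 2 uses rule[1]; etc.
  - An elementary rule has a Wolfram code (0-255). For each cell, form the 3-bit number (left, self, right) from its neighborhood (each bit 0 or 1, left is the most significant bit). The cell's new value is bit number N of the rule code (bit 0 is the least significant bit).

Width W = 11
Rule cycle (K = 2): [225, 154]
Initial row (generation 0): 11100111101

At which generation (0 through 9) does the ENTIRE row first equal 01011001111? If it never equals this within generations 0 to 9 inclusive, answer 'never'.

Gen 0: 11100111101
Gen 1 (rule 225): 01100011110
Gen 2 (rule 154): 11010111101
Gen 3 (rule 225): 01101011110
Gen 4 (rule 154): 11000011101
Gen 5 (rule 225): 01011001110
Gen 6 (rule 154): 10010111101
Gen 7 (rule 225): 00001011110
Gen 8 (rule 154): 00010011101
Gen 9 (rule 225): 11000001110

Answer: never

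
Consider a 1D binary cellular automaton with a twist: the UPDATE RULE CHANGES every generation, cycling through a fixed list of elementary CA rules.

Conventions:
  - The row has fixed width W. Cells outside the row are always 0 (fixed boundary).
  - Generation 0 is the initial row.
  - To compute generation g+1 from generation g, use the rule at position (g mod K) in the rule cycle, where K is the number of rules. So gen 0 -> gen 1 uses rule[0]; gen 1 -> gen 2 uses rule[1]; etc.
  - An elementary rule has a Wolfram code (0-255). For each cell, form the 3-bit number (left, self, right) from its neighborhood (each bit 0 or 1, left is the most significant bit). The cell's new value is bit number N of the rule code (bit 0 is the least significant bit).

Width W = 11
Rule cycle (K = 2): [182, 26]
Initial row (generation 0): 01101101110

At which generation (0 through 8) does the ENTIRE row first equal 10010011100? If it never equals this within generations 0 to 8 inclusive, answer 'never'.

Gen 0: 01101101110
Gen 1 (rule 182): 10010010101
Gen 2 (rule 26): 01101100000
Gen 3 (rule 182): 10010010000
Gen 4 (rule 26): 01101101000
Gen 5 (rule 182): 10010011100
Gen 6 (rule 26): 01101110010
Gen 7 (rule 182): 10010101111
Gen 8 (rule 26): 01100001000

Answer: 5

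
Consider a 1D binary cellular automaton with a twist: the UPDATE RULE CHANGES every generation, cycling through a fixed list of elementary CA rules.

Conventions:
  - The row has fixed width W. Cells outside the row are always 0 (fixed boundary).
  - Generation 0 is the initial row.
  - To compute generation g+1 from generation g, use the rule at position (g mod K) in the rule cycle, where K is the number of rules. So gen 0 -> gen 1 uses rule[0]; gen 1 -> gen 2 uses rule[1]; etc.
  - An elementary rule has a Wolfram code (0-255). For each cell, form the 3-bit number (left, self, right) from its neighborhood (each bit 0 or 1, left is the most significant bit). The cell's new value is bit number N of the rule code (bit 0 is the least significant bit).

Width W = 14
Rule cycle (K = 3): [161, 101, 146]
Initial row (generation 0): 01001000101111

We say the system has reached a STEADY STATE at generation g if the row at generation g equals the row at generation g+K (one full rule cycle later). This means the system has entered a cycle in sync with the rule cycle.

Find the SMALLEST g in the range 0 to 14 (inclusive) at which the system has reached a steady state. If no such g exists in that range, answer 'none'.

Gen 0: 01001000101111
Gen 1 (rule 161): 00000010010110
Gen 2 (rule 101): 11111010011010
Gen 3 (rule 146): 01110001100001
Gen 4 (rule 161): 00100100001100
Gen 5 (rule 101): 10100101100101
Gen 6 (rule 146): 00011000011000
Gen 7 (rule 161): 11000011000011
Gen 8 (rule 101): 01011001011001
Gen 9 (rule 146): 10000110000110
Gen 10 (rule 161): 00110000110000
Gen 11 (rule 101): 10010110010111
Gen 12 (rule 146): 01100001100010
Gen 13 (rule 161): 00001100001000
Gen 14 (rule 101): 11100101101011
Gen 15 (rule 146): 01011000000000
Gen 16 (rule 161): 00100011111111
Gen 17 (rule 101): 10101000000001

Answer: none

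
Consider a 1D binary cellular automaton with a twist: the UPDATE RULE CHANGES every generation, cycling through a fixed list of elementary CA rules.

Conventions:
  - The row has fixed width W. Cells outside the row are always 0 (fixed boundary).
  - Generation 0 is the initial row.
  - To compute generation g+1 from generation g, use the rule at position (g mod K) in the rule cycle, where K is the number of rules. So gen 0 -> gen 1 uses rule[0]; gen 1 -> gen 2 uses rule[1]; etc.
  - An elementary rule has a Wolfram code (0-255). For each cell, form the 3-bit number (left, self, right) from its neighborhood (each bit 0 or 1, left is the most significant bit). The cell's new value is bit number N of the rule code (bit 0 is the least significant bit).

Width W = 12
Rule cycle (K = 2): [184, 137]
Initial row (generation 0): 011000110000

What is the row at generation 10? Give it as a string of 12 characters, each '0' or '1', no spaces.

Answer: 111000010100

Derivation:
Gen 0: 011000110000
Gen 1 (rule 184): 010100101000
Gen 2 (rule 137): 000000000011
Gen 3 (rule 184): 000000000010
Gen 4 (rule 137): 111111111000
Gen 5 (rule 184): 111111110100
Gen 6 (rule 137): 111111100001
Gen 7 (rule 184): 111111010000
Gen 8 (rule 137): 111110000111
Gen 9 (rule 184): 111101000110
Gen 10 (rule 137): 111000010100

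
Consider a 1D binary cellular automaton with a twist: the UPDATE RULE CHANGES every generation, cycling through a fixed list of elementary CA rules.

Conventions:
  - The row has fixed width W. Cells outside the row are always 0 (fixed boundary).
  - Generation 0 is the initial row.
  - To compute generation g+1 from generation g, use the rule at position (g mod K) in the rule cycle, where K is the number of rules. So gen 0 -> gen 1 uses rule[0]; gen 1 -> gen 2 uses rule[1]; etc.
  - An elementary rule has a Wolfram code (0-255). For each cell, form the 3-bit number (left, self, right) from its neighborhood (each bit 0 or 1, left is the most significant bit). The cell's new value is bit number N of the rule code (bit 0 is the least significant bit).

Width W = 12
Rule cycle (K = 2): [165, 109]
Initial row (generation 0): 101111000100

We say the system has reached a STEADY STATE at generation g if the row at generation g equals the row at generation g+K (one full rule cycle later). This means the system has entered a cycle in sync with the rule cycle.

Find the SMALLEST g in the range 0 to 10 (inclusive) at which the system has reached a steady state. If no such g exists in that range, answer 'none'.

Gen 0: 101111000100
Gen 1 (rule 165): 110110010101
Gen 2 (rule 109): 111110011111
Gen 3 (rule 165): 011100001110
Gen 4 (rule 109): 010101101010
Gen 5 (rule 165): 011110011110
Gen 6 (rule 109): 010010010010
Gen 7 (rule 165): 010010010010
Gen 8 (rule 109): 010010010010
Gen 9 (rule 165): 010010010010
Gen 10 (rule 109): 010010010010
Gen 11 (rule 165): 010010010010
Gen 12 (rule 109): 010010010010

Answer: 6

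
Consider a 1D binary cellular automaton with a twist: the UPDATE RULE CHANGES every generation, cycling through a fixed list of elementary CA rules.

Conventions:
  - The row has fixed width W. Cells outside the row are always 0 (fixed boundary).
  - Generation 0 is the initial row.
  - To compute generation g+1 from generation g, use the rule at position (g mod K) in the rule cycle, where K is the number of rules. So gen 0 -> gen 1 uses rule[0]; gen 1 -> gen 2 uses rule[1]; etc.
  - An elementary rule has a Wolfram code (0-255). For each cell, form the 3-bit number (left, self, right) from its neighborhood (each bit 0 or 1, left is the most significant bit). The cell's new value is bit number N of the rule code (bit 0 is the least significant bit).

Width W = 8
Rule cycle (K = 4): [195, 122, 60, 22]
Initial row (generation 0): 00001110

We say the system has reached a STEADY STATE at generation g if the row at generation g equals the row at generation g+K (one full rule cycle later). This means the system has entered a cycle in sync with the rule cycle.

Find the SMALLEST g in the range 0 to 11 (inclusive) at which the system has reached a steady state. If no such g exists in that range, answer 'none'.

Gen 0: 00001110
Gen 1 (rule 195): 11110110
Gen 2 (rule 122): 10011111
Gen 3 (rule 60): 11010000
Gen 4 (rule 22): 00011000
Gen 5 (rule 195): 11101011
Gen 6 (rule 122): 10110111
Gen 7 (rule 60): 11101100
Gen 8 (rule 22): 00000010
Gen 9 (rule 195): 11111100
Gen 10 (rule 122): 10000110
Gen 11 (rule 60): 11000101
Gen 12 (rule 22): 00101101
Gen 13 (rule 195): 11000100
Gen 14 (rule 122): 11101010
Gen 15 (rule 60): 10011111

Answer: none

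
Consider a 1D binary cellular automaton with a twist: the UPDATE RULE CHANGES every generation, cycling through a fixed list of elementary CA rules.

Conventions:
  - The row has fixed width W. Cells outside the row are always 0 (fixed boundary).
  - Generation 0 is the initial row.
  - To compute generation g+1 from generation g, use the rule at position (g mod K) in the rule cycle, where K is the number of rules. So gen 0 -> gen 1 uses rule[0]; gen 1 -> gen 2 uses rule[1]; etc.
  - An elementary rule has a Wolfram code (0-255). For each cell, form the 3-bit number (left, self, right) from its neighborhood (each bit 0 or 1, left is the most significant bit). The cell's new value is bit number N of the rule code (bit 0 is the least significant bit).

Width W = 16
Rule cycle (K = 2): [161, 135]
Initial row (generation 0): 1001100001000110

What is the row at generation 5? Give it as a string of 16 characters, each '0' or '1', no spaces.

Gen 0: 1001100001000110
Gen 1 (rule 161): 0000001100010000
Gen 2 (rule 135): 1111110001110111
Gen 3 (rule 161): 0111100100101010
Gen 4 (rule 135): 1011001101101010
Gen 5 (rule 161): 0100000010010100

Answer: 0100000010010100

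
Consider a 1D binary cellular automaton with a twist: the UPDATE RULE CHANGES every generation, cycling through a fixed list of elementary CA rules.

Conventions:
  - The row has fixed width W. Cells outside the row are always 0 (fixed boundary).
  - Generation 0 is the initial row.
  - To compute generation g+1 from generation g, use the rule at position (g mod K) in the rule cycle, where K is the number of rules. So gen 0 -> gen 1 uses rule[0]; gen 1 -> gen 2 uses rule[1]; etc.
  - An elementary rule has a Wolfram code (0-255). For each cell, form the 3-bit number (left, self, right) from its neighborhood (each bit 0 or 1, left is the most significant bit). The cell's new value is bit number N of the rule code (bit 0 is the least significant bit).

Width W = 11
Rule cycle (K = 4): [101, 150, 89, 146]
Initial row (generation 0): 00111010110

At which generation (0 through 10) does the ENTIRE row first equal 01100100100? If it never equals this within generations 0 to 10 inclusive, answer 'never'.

Answer: never

Derivation:
Gen 0: 00111010110
Gen 1 (rule 101): 10001111010
Gen 2 (rule 150): 11010110011
Gen 3 (rule 89): 11000111011
Gen 4 (rule 146): 00101010000
Gen 5 (rule 101): 10111110111
Gen 6 (rule 150): 10011100010
Gen 7 (rule 89): 01010111001
Gen 8 (rule 146): 10000010110
Gen 9 (rule 101): 10111011010
Gen 10 (rule 150): 10010000011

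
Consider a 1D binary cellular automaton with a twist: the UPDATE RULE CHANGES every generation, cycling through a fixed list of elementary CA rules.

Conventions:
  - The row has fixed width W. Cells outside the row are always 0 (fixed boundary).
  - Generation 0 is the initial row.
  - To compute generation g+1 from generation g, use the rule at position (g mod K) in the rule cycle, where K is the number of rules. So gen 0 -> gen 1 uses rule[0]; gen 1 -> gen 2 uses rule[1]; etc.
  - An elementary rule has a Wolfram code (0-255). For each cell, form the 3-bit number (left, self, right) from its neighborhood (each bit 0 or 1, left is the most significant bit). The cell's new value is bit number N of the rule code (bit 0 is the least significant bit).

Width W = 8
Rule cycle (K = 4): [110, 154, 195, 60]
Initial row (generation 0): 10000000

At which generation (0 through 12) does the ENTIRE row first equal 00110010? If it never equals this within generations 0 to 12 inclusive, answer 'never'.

Gen 0: 10000000
Gen 1 (rule 110): 10000000
Gen 2 (rule 154): 01000000
Gen 3 (rule 195): 10011111
Gen 4 (rule 60): 11010000
Gen 5 (rule 110): 11110000
Gen 6 (rule 154): 11101000
Gen 7 (rule 195): 01100011
Gen 8 (rule 60): 01010010
Gen 9 (rule 110): 11110110
Gen 10 (rule 154): 11100101
Gen 11 (rule 195): 01101000
Gen 12 (rule 60): 01011100

Answer: never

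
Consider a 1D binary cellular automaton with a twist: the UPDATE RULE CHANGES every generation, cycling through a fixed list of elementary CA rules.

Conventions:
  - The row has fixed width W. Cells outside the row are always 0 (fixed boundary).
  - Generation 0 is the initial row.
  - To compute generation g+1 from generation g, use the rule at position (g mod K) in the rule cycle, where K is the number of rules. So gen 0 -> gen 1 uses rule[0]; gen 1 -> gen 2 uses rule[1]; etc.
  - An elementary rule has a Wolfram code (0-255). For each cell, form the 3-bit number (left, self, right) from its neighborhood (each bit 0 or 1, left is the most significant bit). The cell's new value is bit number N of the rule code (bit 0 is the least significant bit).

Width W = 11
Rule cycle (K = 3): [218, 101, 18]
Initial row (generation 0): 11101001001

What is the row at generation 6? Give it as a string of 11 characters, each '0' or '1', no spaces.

Answer: 00000001101

Derivation:
Gen 0: 11101001001
Gen 1 (rule 218): 11100110110
Gen 2 (rule 101): 00100011010
Gen 3 (rule 18): 01010100001
Gen 4 (rule 218): 10000010010
Gen 5 (rule 101): 10111010010
Gen 6 (rule 18): 00000001101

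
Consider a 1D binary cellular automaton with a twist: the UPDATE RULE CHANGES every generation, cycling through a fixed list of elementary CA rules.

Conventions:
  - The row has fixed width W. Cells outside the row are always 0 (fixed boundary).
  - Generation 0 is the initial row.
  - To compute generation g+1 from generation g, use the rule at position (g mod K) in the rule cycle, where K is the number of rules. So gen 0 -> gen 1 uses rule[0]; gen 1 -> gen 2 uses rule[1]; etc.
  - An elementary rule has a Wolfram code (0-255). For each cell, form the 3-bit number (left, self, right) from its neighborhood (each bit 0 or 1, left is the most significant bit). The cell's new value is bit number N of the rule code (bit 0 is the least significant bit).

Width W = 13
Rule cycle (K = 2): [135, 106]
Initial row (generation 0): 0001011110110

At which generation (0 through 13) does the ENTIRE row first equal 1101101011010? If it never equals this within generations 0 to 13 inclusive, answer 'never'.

Answer: 7

Derivation:
Gen 0: 0001011110110
Gen 1 (rule 135): 1111001100000
Gen 2 (rule 106): 1001011100000
Gen 3 (rule 135): 1011001001111
Gen 4 (rule 106): 0111010011001
Gen 5 (rule 135): 1010010100011
Gen 6 (rule 106): 0100101000111
Gen 7 (rule 135): 1101101011010
Gen 8 (rule 106): 1111110111100
Gen 9 (rule 135): 0111100011001
Gen 10 (rule 106): 1100100111010
Gen 11 (rule 135): 0001101010010
Gen 12 (rule 106): 0011110100100
Gen 13 (rule 135): 1101100101101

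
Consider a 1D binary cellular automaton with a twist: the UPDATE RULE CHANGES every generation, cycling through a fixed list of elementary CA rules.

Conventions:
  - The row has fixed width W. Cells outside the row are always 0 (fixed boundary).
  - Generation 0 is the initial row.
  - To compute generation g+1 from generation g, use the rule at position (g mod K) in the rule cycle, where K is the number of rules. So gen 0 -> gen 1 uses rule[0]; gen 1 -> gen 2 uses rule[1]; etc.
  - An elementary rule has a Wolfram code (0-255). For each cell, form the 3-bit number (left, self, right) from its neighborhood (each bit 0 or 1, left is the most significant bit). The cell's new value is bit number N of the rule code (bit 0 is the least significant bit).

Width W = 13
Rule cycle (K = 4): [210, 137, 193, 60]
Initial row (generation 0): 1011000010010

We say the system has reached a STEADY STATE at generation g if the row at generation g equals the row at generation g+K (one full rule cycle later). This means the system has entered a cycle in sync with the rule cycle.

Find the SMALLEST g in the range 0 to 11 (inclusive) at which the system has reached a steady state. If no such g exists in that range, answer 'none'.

Gen 0: 1011000010010
Gen 1 (rule 210): 0001100101101
Gen 2 (rule 137): 1101000001000
Gen 3 (rule 193): 0100011100011
Gen 4 (rule 60): 0110010010010
Gen 5 (rule 210): 1011101101101
Gen 6 (rule 137): 0011001001000
Gen 7 (rule 193): 1001000000011
Gen 8 (rule 60): 1101100000010
Gen 9 (rule 210): 0100110000101
Gen 10 (rule 137): 0000100110000
Gen 11 (rule 193): 1110000010111
Gen 12 (rule 60): 1001000011100
Gen 13 (rule 210): 0110100101110
Gen 14 (rule 137): 0100000001100
Gen 15 (rule 193): 0001111100101

Answer: none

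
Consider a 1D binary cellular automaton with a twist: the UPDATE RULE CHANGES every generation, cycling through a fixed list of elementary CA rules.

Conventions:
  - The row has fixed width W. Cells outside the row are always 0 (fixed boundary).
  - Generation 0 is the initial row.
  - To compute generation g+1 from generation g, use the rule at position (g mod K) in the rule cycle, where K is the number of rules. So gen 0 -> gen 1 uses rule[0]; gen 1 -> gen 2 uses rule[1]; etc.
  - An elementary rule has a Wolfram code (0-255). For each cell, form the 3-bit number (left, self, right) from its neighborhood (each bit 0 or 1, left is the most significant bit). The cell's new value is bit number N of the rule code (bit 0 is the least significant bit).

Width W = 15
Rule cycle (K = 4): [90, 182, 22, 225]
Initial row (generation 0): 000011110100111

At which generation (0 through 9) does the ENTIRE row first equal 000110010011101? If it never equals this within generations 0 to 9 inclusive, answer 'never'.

Gen 0: 000011110100111
Gen 1 (rule 90): 000110010011101
Gen 2 (rule 182): 001001111101011
Gen 3 (rule 22): 011110000001000
Gen 4 (rule 225): 001110111100011
Gen 5 (rule 90): 011010100110111
Gen 6 (rule 182): 100111111001010
Gen 7 (rule 22): 111000000111011
Gen 8 (rule 225): 011011110011101
Gen 9 (rule 90): 111010011110100

Answer: 1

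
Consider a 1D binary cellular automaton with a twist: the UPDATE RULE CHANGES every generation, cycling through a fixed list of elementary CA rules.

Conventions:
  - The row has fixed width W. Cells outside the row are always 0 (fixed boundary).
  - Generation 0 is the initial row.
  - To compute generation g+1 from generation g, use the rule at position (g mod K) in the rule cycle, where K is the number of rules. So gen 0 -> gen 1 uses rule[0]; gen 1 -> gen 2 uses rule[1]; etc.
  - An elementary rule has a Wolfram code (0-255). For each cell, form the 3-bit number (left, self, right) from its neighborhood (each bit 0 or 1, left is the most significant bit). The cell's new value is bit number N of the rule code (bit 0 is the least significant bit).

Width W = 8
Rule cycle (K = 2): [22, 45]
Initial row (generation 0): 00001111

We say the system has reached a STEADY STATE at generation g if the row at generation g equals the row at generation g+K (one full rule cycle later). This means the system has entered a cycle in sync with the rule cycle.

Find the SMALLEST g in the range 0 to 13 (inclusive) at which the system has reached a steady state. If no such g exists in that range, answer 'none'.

Gen 0: 00001111
Gen 1 (rule 22): 00010000
Gen 2 (rule 45): 11010111
Gen 3 (rule 22): 00010000
Gen 4 (rule 45): 11010111
Gen 5 (rule 22): 00010000
Gen 6 (rule 45): 11010111
Gen 7 (rule 22): 00010000
Gen 8 (rule 45): 11010111
Gen 9 (rule 22): 00010000
Gen 10 (rule 45): 11010111
Gen 11 (rule 22): 00010000
Gen 12 (rule 45): 11010111
Gen 13 (rule 22): 00010000
Gen 14 (rule 45): 11010111
Gen 15 (rule 22): 00010000

Answer: 1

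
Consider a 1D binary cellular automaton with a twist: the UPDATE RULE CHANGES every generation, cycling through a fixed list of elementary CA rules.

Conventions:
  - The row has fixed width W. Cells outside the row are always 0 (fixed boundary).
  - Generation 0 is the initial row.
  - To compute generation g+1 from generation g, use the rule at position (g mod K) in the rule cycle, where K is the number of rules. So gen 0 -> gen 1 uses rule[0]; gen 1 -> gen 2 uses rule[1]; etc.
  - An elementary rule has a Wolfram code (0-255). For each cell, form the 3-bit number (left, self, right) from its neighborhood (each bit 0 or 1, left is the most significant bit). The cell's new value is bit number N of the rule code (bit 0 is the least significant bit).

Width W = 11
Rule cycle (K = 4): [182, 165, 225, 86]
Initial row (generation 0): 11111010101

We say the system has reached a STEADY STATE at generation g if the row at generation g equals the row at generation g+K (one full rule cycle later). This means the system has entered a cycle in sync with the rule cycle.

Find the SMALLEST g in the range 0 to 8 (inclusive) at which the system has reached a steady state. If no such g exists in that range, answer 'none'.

Gen 0: 11111010101
Gen 1 (rule 182): 01110111111
Gen 2 (rule 165): 00101011110
Gen 3 (rule 225): 10010101110
Gen 4 (rule 86): 11110100011
Gen 5 (rule 182): 01101110100
Gen 6 (rule 165): 00010101101
Gen 7 (rule 225): 11001010110
Gen 8 (rule 86): 01111010011
Gen 9 (rule 182): 10110111100
Gen 10 (rule 165): 11001011001
Gen 11 (rule 225): 01000101000
Gen 12 (rule 86): 11101101100

Answer: none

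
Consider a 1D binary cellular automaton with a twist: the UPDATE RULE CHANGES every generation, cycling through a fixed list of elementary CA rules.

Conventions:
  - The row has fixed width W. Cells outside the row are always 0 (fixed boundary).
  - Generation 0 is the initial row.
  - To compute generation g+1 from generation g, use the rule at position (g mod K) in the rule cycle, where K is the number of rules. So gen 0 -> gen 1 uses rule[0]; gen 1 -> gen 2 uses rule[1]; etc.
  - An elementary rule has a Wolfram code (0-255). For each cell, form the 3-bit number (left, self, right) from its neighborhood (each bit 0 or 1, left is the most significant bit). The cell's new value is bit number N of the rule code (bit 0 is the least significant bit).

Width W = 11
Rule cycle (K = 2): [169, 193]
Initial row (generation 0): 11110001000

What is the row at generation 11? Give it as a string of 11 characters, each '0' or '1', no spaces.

Answer: 10000100111

Derivation:
Gen 0: 11110001000
Gen 1 (rule 169): 11100100011
Gen 2 (rule 193): 01100001001
Gen 3 (rule 169): 01001100000
Gen 4 (rule 193): 00000101111
Gen 5 (rule 169): 11110011110
Gen 6 (rule 193): 01110001110
Gen 7 (rule 169): 01100101100
Gen 8 (rule 193): 00100000101
Gen 9 (rule 169): 10001110010
Gen 10 (rule 193): 00100110000
Gen 11 (rule 169): 10000100111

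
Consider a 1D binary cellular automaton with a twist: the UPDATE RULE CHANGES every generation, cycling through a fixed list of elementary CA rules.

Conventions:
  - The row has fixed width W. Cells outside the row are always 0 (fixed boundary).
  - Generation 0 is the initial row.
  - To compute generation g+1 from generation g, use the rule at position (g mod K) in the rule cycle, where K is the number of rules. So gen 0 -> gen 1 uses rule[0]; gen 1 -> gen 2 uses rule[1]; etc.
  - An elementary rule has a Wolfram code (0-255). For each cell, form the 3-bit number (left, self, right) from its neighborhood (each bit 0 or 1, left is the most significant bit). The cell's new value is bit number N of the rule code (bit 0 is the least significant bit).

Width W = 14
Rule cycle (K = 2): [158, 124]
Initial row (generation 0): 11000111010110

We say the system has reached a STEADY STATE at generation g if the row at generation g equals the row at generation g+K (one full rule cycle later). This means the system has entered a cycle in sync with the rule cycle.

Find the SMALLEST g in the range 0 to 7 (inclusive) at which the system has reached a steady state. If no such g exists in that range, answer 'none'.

Answer: 3

Derivation:
Gen 0: 11000111010110
Gen 1 (rule 158): 10101110010101
Gen 2 (rule 124): 11111011011111
Gen 3 (rule 158): 11110010011110
Gen 4 (rule 124): 10011011010011
Gen 5 (rule 158): 11110010011110
Gen 6 (rule 124): 10011011010011
Gen 7 (rule 158): 11110010011110
Gen 8 (rule 124): 10011011010011
Gen 9 (rule 158): 11110010011110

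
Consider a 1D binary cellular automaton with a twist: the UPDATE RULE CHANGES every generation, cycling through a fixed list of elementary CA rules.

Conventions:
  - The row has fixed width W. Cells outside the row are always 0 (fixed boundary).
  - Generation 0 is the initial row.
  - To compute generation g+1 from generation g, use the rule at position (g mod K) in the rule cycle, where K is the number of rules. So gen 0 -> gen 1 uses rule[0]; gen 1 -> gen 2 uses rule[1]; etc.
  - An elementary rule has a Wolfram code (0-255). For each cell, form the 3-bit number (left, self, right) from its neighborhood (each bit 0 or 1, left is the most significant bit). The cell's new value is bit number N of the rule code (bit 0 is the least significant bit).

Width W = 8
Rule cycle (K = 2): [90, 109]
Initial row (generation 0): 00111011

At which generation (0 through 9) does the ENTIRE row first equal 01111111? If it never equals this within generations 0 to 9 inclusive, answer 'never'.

Gen 0: 00111011
Gen 1 (rule 90): 01101011
Gen 2 (rule 109): 01111111
Gen 3 (rule 90): 11000001
Gen 4 (rule 109): 11011101
Gen 5 (rule 90): 11010100
Gen 6 (rule 109): 11111101
Gen 7 (rule 90): 10000100
Gen 8 (rule 109): 10110101
Gen 9 (rule 90): 00110000

Answer: 2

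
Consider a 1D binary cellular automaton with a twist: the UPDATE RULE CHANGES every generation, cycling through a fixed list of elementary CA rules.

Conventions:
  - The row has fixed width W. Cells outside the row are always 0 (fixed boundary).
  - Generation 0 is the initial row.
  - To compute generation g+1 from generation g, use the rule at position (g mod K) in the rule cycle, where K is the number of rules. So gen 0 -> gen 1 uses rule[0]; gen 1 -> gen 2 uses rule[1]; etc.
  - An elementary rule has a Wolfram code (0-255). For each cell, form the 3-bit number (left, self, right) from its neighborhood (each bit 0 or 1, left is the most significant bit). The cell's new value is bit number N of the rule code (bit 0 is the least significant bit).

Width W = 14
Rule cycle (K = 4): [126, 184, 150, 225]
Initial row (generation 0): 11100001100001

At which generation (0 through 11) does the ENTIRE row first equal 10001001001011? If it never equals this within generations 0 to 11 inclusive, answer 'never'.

Answer: 3

Derivation:
Gen 0: 11100001100001
Gen 1 (rule 126): 10110011110011
Gen 2 (rule 184): 01101011101010
Gen 3 (rule 150): 10001001001011
Gen 4 (rule 225): 00100000000101
Gen 5 (rule 126): 01110000001111
Gen 6 (rule 184): 01101000001110
Gen 7 (rule 150): 10001100010101
Gen 8 (rule 225): 00100101001010
Gen 9 (rule 126): 01111111111111
Gen 10 (rule 184): 01111111111110
Gen 11 (rule 150): 10111111111101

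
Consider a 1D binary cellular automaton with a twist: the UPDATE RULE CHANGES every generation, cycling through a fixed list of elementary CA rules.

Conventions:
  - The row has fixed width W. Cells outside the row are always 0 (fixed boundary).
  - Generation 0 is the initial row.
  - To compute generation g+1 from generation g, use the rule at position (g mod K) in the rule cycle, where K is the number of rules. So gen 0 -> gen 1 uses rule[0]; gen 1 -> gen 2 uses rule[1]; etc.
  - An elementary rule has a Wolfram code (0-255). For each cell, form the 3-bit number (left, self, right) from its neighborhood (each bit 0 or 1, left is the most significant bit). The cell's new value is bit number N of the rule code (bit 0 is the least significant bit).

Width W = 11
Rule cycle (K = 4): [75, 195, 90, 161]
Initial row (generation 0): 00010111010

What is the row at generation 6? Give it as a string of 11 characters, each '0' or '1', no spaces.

Answer: 00101111101

Derivation:
Gen 0: 00010111010
Gen 1 (rule 75): 11100101000
Gen 2 (rule 195): 01101000011
Gen 3 (rule 90): 11100100111
Gen 4 (rule 161): 01000000010
Gen 5 (rule 75): 10011111100
Gen 6 (rule 195): 00101111101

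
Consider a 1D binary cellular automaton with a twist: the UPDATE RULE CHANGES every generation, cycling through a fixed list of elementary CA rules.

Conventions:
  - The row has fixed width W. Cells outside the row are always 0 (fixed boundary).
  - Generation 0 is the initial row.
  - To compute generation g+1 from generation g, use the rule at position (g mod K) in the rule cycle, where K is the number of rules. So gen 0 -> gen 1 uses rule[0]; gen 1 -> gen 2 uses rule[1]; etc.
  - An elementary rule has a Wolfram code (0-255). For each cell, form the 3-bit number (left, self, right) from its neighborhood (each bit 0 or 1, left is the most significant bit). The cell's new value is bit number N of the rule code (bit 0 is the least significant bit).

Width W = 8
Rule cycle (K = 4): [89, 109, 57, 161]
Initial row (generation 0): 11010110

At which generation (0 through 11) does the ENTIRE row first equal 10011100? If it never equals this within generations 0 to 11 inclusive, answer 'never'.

Gen 0: 11010110
Gen 1 (rule 89): 11000111
Gen 2 (rule 109): 11010101
Gen 3 (rule 57): 10101010
Gen 4 (rule 161): 01010100
Gen 5 (rule 89): 00000011
Gen 6 (rule 109): 11111011
Gen 7 (rule 57): 10000110
Gen 8 (rule 161): 00110000
Gen 9 (rule 89): 10111111
Gen 10 (rule 109): 11100001
Gen 11 (rule 57): 10011100

Answer: 11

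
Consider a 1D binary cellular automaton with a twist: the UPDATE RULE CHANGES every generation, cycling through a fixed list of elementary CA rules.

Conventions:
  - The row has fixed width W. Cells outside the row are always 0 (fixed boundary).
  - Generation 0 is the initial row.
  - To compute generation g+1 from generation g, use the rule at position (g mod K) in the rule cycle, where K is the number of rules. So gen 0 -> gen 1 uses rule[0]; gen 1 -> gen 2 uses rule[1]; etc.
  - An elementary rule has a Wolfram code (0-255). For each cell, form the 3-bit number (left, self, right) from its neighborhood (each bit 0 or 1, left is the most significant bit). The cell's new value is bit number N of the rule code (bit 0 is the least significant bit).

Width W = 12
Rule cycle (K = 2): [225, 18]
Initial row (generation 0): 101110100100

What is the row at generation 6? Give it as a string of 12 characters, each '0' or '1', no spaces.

Answer: 001011000110

Derivation:
Gen 0: 101110100100
Gen 1 (rule 225): 010111000001
Gen 2 (rule 18): 100000100010
Gen 3 (rule 225): 001110001000
Gen 4 (rule 18): 010001010100
Gen 5 (rule 225): 000100101001
Gen 6 (rule 18): 001011000110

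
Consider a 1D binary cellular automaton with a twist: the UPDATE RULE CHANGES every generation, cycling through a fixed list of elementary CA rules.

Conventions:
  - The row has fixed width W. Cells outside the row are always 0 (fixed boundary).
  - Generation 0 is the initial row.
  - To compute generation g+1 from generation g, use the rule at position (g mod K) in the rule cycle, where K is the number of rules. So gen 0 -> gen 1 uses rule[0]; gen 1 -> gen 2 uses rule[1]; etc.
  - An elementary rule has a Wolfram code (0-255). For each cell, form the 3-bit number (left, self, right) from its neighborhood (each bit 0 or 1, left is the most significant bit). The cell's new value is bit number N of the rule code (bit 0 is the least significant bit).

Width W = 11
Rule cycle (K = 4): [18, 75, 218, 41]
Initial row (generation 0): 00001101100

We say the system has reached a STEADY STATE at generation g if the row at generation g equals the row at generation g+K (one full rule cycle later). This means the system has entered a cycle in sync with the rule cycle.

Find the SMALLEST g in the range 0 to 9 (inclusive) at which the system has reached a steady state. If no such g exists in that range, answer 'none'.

Gen 0: 00001101100
Gen 1 (rule 18): 00010000010
Gen 2 (rule 75): 11100111100
Gen 3 (rule 218): 11111111110
Gen 4 (rule 41): 10000000000
Gen 5 (rule 18): 01000000000
Gen 6 (rule 75): 10011111111
Gen 7 (rule 218): 01111111111
Gen 8 (rule 41): 01000000000
Gen 9 (rule 18): 10100000000
Gen 10 (rule 75): 00001111111
Gen 11 (rule 218): 00011111111
Gen 12 (rule 41): 11010000000
Gen 13 (rule 18): 00001000000

Answer: none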